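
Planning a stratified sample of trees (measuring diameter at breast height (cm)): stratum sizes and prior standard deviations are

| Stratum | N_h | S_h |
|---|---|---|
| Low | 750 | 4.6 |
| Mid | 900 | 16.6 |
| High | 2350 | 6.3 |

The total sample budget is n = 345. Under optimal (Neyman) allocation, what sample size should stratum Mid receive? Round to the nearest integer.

155

Neyman allocation: n_h = n · N_h S_h / Σ N_i S_i, with n = 345.
  stratum Low: N_h·S_h = 750·4.6 = 3450.00
  stratum Mid: N_h·S_h = 900·16.6 = 14940.00
  stratum High: N_h·S_h = 2350·6.3 = 14805.00
Σ N_h S_h = 33195.00
n for stratum Mid = 345·14940.00/33195.00 = 155.273 → 155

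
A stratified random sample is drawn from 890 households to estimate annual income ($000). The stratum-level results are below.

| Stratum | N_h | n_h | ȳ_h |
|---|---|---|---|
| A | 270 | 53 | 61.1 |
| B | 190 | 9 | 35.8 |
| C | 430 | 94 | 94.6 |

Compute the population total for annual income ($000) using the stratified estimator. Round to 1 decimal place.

τ̂_st ≈ 63977.0

τ̂_st = Σ N_h ȳ_h = 270·61.1 + 190·35.8 + 430·94.6 = 63977.0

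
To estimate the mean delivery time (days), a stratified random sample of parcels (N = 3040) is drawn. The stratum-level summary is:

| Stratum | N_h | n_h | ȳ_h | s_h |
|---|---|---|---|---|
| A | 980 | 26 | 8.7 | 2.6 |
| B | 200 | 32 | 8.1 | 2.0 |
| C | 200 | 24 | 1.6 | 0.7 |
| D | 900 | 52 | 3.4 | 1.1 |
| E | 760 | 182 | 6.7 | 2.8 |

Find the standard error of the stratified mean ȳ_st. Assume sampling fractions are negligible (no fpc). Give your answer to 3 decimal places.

V̂(ȳ_st) = Σ W_h² s_h²/n_h, with W_h = N_h/N and N = 3040:
  stratum A: (980/3040)²·2.6²/26 = 0.0270196
  stratum B: (200/3040)²·2.0²/32 = 0.000541032
  stratum C: (200/3040)²·0.7²/24 = 8.83685e-05
  stratum D: (900/3040)²·1.1²/52 = 0.00203948
  stratum E: (760/3040)²·2.8²/182 = 0.00269231
V̂(ȳ_st) = 0.0323808
SE(ȳ_st) = √0.0323808 = 0.179947

SE(ȳ_st) ≈ 0.180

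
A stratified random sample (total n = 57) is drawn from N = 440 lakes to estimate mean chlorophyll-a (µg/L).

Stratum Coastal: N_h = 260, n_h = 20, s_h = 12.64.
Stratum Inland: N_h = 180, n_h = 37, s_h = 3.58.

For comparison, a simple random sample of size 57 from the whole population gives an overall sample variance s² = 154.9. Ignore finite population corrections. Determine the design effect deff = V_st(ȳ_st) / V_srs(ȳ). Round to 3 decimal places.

V̂(ȳ_st) = Σ W_h² s_h²/n_h, with W_h = N_h/N and N = 440:
  stratum Coastal: (260/440)²·12.64²/20 = 2.78937
  stratum Inland: (180/440)²·3.58²/37 = 0.0579701
V_st = 2.84734
V_srs = s²/n = 154.9/57 = 2.71754
deff = V_st / V_srs = 2.84734/2.71754 = 1.0478

deff ≈ 1.048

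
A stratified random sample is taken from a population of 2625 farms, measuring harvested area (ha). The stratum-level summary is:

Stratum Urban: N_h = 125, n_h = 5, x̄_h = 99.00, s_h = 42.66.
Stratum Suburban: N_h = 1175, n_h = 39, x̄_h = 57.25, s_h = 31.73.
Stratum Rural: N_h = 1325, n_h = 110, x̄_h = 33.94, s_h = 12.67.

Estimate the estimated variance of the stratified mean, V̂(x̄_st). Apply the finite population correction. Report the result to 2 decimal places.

V̂(x̄_st) = Σ W_h² (1 − n_h/N_h) s_h²/n_h, with W_h = N_h/N and N = 2625:
  stratum Urban: (125/2625)²·(1 − 5/125)·42.66²/5 = 0.792327
  stratum Suburban: (1175/2625)²·(1 − 39/1175)·31.73²/39 = 5.00073
  stratum Rural: (1325/2625)²·(1 − 110/1325)·12.67²/110 = 0.340953
V̂(x̄_st) = 6.13401

V̂(x̄_st) ≈ 6.13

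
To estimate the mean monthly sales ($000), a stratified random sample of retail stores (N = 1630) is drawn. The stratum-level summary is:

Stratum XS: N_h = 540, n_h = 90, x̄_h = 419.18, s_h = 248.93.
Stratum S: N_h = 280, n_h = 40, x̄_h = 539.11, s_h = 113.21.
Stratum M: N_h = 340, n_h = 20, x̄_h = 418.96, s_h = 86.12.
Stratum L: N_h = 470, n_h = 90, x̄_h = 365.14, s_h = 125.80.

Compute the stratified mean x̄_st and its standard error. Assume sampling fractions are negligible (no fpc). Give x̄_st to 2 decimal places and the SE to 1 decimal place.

x̄_st = Σ W_h x̄_h = (540·419.18 + 280·539.11 + 340·418.96 + 470·365.14)/1630 = 424.15350
V̂(x̄_st) = Σ W_h² s_h²/n_h, with W_h = N_h/N and N = 1630:
  stratum XS: (540/1630)²·248.93²/90 = 75.5656
  stratum S: (280/1630)²·113.21²/40 = 9.45476
  stratum M: (340/1630)²·86.12²/20 = 16.1347
  stratum L: (470/1630)²·125.80²/90 = 14.6197
V̂(x̄_st) = 115.775
SE(x̄_st) = √115.775 = 10.7599

x̄_st ≈ 424.15, SE ≈ 10.8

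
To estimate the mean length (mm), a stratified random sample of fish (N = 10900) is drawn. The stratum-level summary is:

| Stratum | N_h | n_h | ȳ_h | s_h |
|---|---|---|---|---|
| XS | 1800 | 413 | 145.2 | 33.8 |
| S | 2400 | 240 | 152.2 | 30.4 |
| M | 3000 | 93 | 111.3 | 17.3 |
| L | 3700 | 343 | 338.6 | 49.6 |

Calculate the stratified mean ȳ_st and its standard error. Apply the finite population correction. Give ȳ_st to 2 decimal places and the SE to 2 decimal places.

ȳ_st ≈ 203.06, SE ≈ 1.10

ȳ_st = Σ W_h ȳ_h = (1800·145.2 + 2400·152.2 + 3000·111.3 + 3700·338.6)/10900 = 203.06055
V̂(ȳ_st) = Σ W_h² (1 − n_h/N_h) s_h²/n_h, with W_h = N_h/N and N = 10900:
  stratum XS: (1800/10900)²·(1 − 413/1800)·33.8²/413 = 0.0581272
  stratum S: (2400/10900)²·(1 − 240/2400)·30.4²/240 = 0.168015
  stratum M: (3000/10900)²·(1 − 93/3000)·17.3²/93 = 0.236223
  stratum L: (3700/10900)²·(1 − 343/3700)·49.6²/343 = 0.749841
V̂(ȳ_st) = 1.21221
SE(ȳ_st) = √1.21221 = 1.101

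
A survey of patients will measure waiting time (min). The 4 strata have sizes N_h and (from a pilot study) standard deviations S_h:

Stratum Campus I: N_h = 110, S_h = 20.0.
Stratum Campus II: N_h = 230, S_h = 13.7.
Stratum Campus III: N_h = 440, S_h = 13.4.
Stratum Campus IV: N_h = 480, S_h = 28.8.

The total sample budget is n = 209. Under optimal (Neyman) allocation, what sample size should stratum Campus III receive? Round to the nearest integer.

49

Neyman allocation: n_h = n · N_h S_h / Σ N_i S_i, with n = 209.
  stratum Campus I: N_h·S_h = 110·20.0 = 2200.00
  stratum Campus II: N_h·S_h = 230·13.7 = 3151.00
  stratum Campus III: N_h·S_h = 440·13.4 = 5896.00
  stratum Campus IV: N_h·S_h = 480·28.8 = 13824.00
Σ N_h S_h = 25071.00
n for stratum Campus III = 209·5896.00/25071.00 = 49.151 → 49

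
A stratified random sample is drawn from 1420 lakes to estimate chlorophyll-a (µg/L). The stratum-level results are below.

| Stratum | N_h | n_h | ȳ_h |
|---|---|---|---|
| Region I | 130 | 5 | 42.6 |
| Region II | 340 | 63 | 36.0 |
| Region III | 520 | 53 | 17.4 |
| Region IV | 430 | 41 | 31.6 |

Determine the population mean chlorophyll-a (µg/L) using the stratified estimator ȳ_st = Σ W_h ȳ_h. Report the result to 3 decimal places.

ȳ_st ≈ 28.461

N = Σ N_h = 1420. Stratum weights W_h = N_h/N.
ȳ_st = (130·42.6 + 340·36.0 + 520·17.4 + 430·31.6) / 1420 = 28.46056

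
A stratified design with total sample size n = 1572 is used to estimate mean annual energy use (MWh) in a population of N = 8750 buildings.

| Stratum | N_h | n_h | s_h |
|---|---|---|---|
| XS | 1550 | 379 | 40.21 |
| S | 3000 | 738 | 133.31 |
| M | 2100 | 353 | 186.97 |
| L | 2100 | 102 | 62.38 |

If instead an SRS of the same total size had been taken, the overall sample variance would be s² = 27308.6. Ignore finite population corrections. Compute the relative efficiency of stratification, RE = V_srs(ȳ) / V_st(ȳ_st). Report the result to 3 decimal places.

V̂(ȳ_st) = Σ W_h² s_h²/n_h, with W_h = N_h/N and N = 8750:
  stratum XS: (1550/8750)²·40.21²/379 = 0.133868
  stratum S: (3000/8750)²·133.31²/738 = 2.83071
  stratum M: (2100/8750)²·186.97²/353 = 5.70416
  stratum L: (2100/8750)²·62.38²/102 = 2.19742
V_st = 10.8662
V_srs = s²/n = 27308.6/1572 = 17.3719
Relative efficiency = V_srs / V_st = 17.3719/10.8662 = 1.5987

RE ≈ 1.599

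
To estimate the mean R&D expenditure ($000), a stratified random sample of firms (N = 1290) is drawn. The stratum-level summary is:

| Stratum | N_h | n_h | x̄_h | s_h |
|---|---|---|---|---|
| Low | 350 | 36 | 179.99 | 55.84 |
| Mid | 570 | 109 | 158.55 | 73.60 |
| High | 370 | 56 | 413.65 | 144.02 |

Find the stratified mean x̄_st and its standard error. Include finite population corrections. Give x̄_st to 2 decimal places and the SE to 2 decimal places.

x̄_st ≈ 237.54, SE ≈ 6.28

x̄_st = Σ W_h x̄_h = (350·179.99 + 570·158.55 + 370·413.65)/1290 = 237.53527
V̂(x̄_st) = Σ W_h² (1 − n_h/N_h) s_h²/n_h, with W_h = N_h/N and N = 1290:
  stratum Low: (350/1290)²·(1 − 36/350)·55.84²/36 = 5.72014
  stratum Mid: (570/1290)²·(1 − 109/570)·73.60²/109 = 7.84739
  stratum High: (370/1290)²·(1 − 56/370)·144.02²/56 = 25.8589
V̂(x̄_st) = 39.4264
SE(x̄_st) = √39.4264 = 6.27904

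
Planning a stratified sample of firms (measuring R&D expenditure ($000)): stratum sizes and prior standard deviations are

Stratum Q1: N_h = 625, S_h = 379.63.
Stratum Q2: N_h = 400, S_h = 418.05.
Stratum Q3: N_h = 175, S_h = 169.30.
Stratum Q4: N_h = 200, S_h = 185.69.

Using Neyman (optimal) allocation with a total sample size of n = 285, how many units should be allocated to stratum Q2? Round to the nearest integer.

101

Neyman allocation: n_h = n · N_h S_h / Σ N_i S_i, with n = 285.
  stratum Q1: N_h·S_h = 625·379.63 = 237268.75
  stratum Q2: N_h·S_h = 400·418.05 = 167220.00
  stratum Q3: N_h·S_h = 175·169.30 = 29627.50
  stratum Q4: N_h·S_h = 200·185.69 = 37138.00
Σ N_h S_h = 471254.25
n for stratum Q2 = 285·167220.00/471254.25 = 101.129 → 101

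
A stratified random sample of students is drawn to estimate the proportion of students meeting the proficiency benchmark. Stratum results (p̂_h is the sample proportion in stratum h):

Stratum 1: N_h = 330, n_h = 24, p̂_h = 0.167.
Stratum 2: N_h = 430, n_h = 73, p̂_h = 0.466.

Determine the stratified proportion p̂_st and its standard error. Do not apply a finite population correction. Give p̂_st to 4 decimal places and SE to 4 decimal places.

p̂_st ≈ 0.3362, SE ≈ 0.0474

N = 760; stratum weights W_h = N_h/N.
p̂_st = Σ W_h p̂_h = (330·0.167 + 430·0.466)/760 = 0.33617
V̂(p̂_st) = Σ W_h² p̂_h(1−p̂_h)/(n_h−1):
  stratum 1: (330/760)²·0.167·0.833/23 = 0.00114034
  stratum 2: (430/760)²·0.466·0.534/72 = 0.00110638
V̂(p̂_st) = 0.00224672; SE = √V̂ = 0.0473996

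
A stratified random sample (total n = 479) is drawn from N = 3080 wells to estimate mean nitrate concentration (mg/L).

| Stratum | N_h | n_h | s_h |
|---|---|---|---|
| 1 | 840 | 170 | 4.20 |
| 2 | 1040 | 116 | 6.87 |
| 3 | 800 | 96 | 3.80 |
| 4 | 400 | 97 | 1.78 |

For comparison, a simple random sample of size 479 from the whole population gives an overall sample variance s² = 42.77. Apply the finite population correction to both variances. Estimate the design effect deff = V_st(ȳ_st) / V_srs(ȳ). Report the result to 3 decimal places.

V̂(ȳ_st) = Σ W_h² (1 − n_h/N_h) s_h²/n_h, with W_h = N_h/N and N = 3080:
  stratum 1: (840/3080)²·(1 − 170/840)·4.20²/170 = 0.00615605
  stratum 2: (1040/3080)²·(1 − 116/1040)·6.87²/116 = 0.0412154
  stratum 3: (800/3080)²·(1 − 96/800)·3.80²/96 = 0.00893012
  stratum 4: (400/3080)²·(1 − 97/400)·1.78²/97 = 0.00041732
V_st = 0.0567189
V_srs = (1 − 479/3080)·42.77/479 = 0.0754038
deff = V_st / V_srs = 0.0567189/0.0754038 = 0.7522

deff ≈ 0.752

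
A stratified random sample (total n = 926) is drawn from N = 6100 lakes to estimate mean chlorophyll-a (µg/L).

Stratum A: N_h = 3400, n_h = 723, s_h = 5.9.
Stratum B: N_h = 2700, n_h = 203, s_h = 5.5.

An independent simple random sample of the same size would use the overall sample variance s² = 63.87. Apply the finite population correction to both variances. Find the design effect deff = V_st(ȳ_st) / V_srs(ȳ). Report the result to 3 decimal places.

V̂(ȳ_st) = Σ W_h² (1 − n_h/N_h) s_h²/n_h, with W_h = N_h/N and N = 6100:
  stratum A: (3400/6100)²·(1 − 723/3400)·5.9²/723 = 0.011777
  stratum B: (2700/6100)²·(1 − 203/2700)·5.5²/203 = 0.0269993
V_st = 0.0387762
V_srs = (1 − 926/6100)·63.87/926 = 0.0585036
deff = V_st / V_srs = 0.0387762/0.0585036 = 0.6628

deff ≈ 0.663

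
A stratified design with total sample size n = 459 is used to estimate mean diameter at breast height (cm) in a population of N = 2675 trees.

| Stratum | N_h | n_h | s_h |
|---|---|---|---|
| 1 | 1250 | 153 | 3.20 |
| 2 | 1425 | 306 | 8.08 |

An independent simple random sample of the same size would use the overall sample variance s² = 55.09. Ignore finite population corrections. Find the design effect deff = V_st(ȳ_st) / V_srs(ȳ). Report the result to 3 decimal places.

V̂(ȳ_st) = Σ W_h² s_h²/n_h, with W_h = N_h/N and N = 2675:
  stratum 1: (1250/2675)²·3.20²/153 = 0.0146144
  stratum 2: (1425/2675)²·8.08²/306 = 0.0605457
V_st = 0.0751601
V_srs = s²/n = 55.09/459 = 0.120022
deff = V_st / V_srs = 0.0751601/0.120022 = 0.6262

deff ≈ 0.626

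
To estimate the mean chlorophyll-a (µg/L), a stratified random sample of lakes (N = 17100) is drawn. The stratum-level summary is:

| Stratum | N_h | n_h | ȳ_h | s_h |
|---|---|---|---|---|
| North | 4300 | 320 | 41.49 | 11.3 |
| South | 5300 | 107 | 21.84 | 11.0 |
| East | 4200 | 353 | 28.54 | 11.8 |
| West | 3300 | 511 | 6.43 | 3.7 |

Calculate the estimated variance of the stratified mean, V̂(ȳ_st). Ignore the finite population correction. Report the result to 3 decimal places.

V̂(ȳ_st) ≈ 0.159

V̂(ȳ_st) = Σ W_h² s_h²/n_h, with W_h = N_h/N and N = 17100:
  stratum North: (4300/17100)²·11.3²/320 = 0.025232
  stratum South: (5300/17100)²·11.0²/107 = 0.108633
  stratum East: (4200/17100)²·11.8²/353 = 0.0237955
  stratum West: (3300/17100)²·3.7²/511 = 0.000997742
V̂(ȳ_st) = 0.158658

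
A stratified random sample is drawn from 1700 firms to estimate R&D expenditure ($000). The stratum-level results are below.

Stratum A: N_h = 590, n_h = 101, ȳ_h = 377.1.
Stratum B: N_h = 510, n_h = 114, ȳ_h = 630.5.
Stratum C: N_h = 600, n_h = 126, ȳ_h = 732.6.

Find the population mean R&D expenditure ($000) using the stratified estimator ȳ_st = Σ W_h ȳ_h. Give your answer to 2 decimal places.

ȳ_st ≈ 578.59

N = Σ N_h = 1700. Stratum weights W_h = N_h/N.
ȳ_st = (590·377.1 + 510·630.5 + 600·732.6) / 1700 = 578.5906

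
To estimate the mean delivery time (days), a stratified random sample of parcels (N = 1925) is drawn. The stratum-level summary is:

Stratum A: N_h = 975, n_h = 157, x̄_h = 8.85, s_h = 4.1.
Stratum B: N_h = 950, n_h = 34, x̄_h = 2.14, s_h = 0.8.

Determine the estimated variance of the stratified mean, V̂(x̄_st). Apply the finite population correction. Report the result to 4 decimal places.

V̂(x̄_st) ≈ 0.0275

V̂(x̄_st) = Σ W_h² (1 − n_h/N_h) s_h²/n_h, with W_h = N_h/N and N = 1925:
  stratum A: (975/1925)²·(1 − 157/975)·4.1²/157 = 0.0230444
  stratum B: (950/1925)²·(1 − 34/950)·0.8²/34 = 0.00442037
V̂(x̄_st) = 0.0274647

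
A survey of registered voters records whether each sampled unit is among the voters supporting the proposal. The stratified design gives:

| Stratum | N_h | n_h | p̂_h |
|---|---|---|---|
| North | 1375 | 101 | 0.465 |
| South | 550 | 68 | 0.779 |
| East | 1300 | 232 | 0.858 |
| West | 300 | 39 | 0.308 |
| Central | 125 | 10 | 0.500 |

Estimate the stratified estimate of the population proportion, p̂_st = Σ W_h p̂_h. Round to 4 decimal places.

p̂_st ≈ 0.6406

N = 3650; stratum weights W_h = N_h/N.
p̂_st = Σ W_h p̂_h = (1375·0.465 + 550·0.779 + 1300·0.858 + 300·0.308 + 125·0.500)/3650 = 0.64058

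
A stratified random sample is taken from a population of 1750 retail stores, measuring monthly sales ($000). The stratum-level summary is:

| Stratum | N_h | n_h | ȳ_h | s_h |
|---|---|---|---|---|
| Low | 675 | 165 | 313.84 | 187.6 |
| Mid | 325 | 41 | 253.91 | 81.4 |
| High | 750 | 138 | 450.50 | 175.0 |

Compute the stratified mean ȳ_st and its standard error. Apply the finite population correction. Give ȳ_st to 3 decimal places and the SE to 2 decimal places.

ȳ_st ≈ 361.279, SE ≈ 7.88

ȳ_st = Σ W_h ȳ_h = (675·313.84 + 325·253.91 + 750·450.50)/1750 = 361.27871
V̂(ȳ_st) = Σ W_h² (1 − n_h/N_h) s_h²/n_h, with W_h = N_h/N and N = 1750:
  stratum Low: (675/1750)²·(1 − 165/675)·187.6²/165 = 23.9762
  stratum Mid: (325/1750)²·(1 − 41/325)·81.4²/41 = 4.87069
  stratum High: (750/1750)²·(1 − 138/750)·175.0²/138 = 33.2609
V̂(ȳ_st) = 62.1077
SE(ȳ_st) = √62.1077 = 7.88084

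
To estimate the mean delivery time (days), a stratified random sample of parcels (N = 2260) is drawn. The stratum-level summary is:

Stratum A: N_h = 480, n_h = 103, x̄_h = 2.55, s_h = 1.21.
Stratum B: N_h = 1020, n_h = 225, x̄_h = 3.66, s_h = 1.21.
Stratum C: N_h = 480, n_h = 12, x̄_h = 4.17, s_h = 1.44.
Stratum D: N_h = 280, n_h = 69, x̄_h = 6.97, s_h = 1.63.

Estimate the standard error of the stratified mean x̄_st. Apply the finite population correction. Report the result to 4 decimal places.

V̂(x̄_st) = Σ W_h² (1 − n_h/N_h) s_h²/n_h, with W_h = N_h/N and N = 2260:
  stratum A: (480/2260)²·(1 − 103/480)·1.21²/103 = 0.000503616
  stratum B: (1020/2260)²·(1 − 225/1020)·1.21²/225 = 0.00103309
  stratum C: (480/2260)²·(1 − 12/480)·1.44²/12 = 0.00760001
  stratum D: (280/2260)²·(1 − 69/280)·1.63²/69 = 0.0004454
V̂(x̄_st) = 0.00958211
SE(x̄_st) = √0.00958211 = 0.0978883

SE(x̄_st) ≈ 0.0979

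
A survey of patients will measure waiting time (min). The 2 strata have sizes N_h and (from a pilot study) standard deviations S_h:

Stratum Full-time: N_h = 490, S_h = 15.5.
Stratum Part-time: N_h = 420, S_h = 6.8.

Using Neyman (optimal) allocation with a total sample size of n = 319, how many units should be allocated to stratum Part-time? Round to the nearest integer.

87

Neyman allocation: n_h = n · N_h S_h / Σ N_i S_i, with n = 319.
  stratum Full-time: N_h·S_h = 490·15.5 = 7595.00
  stratum Part-time: N_h·S_h = 420·6.8 = 2856.00
Σ N_h S_h = 10451.00
n for stratum Part-time = 319·2856.00/10451.00 = 87.175 → 87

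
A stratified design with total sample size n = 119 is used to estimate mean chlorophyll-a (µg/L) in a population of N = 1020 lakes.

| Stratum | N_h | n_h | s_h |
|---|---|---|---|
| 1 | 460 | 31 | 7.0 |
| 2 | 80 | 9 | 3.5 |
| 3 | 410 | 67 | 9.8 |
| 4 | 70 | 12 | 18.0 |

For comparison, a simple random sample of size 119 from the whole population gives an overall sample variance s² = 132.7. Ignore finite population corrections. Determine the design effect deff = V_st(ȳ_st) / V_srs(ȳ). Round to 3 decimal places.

V̂(ȳ_st) = Σ W_h² s_h²/n_h, with W_h = N_h/N and N = 1020:
  stratum 1: (460/1020)²·7.0²/31 = 0.321477
  stratum 2: (80/1020)²·3.5²/9 = 0.00837285
  stratum 3: (410/1020)²·9.8²/67 = 0.231603
  stratum 4: (70/1020)²·18.0²/12 = 0.127163
V_st = 0.688616
V_srs = s²/n = 132.7/119 = 1.11513
deff = V_st / V_srs = 0.688616/1.11513 = 0.6175

deff ≈ 0.618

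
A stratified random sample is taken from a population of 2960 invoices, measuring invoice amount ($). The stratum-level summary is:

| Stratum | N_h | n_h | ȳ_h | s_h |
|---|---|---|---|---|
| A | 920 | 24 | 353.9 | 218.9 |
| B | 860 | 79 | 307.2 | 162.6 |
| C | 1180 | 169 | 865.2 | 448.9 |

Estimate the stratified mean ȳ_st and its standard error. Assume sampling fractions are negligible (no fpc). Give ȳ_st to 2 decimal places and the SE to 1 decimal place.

ȳ_st ≈ 544.16, SE ≈ 20.3

ȳ_st = Σ W_h ȳ_h = (920·353.9 + 860·307.2 + 1180·865.2)/2960 = 544.16081
V̂(ȳ_st) = Σ W_h² s_h²/n_h, with W_h = N_h/N and N = 2960:
  stratum A: (920/2960)²·218.9²/24 = 192.873
  stratum B: (860/2960)²·162.6²/79 = 28.2506
  stratum C: (1180/2960)²·448.9²/169 = 189.493
V̂(ȳ_st) = 410.617
SE(ȳ_st) = √410.617 = 20.2637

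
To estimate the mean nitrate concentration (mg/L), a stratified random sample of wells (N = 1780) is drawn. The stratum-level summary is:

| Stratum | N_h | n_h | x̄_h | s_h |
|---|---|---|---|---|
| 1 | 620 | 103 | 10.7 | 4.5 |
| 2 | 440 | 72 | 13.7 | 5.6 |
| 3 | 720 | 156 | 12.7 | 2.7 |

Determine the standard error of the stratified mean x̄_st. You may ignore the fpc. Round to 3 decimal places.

V̂(x̄_st) = Σ W_h² s_h²/n_h, with W_h = N_h/N and N = 1780:
  stratum 1: (620/1780)²·4.5²/103 = 0.0238524
  stratum 2: (440/1780)²·5.6²/72 = 0.0266139
  stratum 3: (720/1780)²·2.7²/156 = 0.00764589
V̂(x̄_st) = 0.0581122
SE(x̄_st) = √0.0581122 = 0.241065

SE(x̄_st) ≈ 0.241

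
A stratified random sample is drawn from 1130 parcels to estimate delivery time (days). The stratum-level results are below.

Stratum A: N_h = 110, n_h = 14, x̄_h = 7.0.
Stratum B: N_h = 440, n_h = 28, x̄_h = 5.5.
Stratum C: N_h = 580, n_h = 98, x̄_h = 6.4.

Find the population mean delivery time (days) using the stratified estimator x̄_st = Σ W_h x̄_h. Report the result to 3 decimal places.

x̄_st ≈ 6.108

N = Σ N_h = 1130. Stratum weights W_h = N_h/N.
x̄_st = (110·7.0 + 440·5.5 + 580·6.4) / 1130 = 6.10796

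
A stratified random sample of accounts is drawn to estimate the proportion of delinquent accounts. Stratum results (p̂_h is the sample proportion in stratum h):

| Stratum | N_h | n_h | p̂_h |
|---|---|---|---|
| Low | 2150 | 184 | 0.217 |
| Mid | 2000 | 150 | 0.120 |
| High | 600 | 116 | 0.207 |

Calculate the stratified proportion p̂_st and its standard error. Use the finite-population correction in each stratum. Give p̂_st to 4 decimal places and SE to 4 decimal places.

p̂_st ≈ 0.1749, SE ≈ 0.0176

N = 4750; stratum weights W_h = N_h/N.
p̂_st = Σ W_h p̂_h = (2150·0.217 + 2000·0.120 + 600·0.207)/4750 = 0.17489
V̂(p̂_st) = Σ W_h² (1 − n_h/N_h) p̂_h(1−p̂_h)/(n_h−1):
  stratum Low: (2150/4750)²·(1 − 184/2150)·0.217·0.783/183 = 0.000173942
  stratum Mid: (2000/4750)²·(1 − 150/2000)·0.120·0.880/149 = 0.000116223
  stratum High: (600/4750)²·(1 − 116/600)·0.207·0.793/115 = 1.83719e-05
V̂(p̂_st) = 0.000308537; SE = √V̂ = 0.0175652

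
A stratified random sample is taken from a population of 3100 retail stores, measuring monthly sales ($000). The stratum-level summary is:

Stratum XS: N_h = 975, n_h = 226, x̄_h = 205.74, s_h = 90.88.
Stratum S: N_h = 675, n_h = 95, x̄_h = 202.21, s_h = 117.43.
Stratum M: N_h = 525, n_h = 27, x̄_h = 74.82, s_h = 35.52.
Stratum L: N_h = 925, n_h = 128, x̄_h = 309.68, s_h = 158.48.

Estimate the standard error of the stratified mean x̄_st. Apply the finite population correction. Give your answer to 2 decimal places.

SE(x̄_st) ≈ 5.00

V̂(x̄_st) = Σ W_h² (1 − n_h/N_h) s_h²/n_h, with W_h = N_h/N and N = 3100:
  stratum XS: (975/3100)²·(1 − 226/975)·90.88²/226 = 2.7771
  stratum S: (675/3100)²·(1 − 95/675)·117.43²/95 = 5.91348
  stratum M: (525/3100)²·(1 − 27/525)·35.52²/27 = 1.2713
  stratum L: (925/3100)²·(1 − 128/925)·158.48²/128 = 15.0527
V̂(x̄_st) = 25.0146
SE(x̄_st) = √25.0146 = 5.00146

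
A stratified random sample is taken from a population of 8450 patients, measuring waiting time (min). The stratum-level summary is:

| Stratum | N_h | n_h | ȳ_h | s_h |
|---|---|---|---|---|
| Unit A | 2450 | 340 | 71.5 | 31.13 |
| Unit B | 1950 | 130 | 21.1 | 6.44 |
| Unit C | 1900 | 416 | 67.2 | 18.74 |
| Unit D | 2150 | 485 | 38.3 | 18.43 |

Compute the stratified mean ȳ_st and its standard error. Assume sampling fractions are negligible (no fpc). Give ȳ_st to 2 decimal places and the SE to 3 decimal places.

ȳ_st ≈ 50.46, SE ≈ 0.587

ȳ_st = Σ W_h ȳ_h = (2450·71.5 + 1950·21.1 + 1900·67.2 + 2150·38.3)/8450 = 50.45503
V̂(ȳ_st) = Σ W_h² s_h²/n_h, with W_h = N_h/N and N = 8450:
  stratum Unit A: (2450/8450)²·31.13²/340 = 0.239606
  stratum Unit B: (1950/8450)²·6.44²/130 = 0.0169896
  stratum Unit C: (1900/8450)²·18.74²/416 = 0.0426815
  stratum Unit D: (2150/8450)²·18.43²/485 = 0.0453391
V̂(ȳ_st) = 0.344616
SE(ȳ_st) = √0.344616 = 0.58704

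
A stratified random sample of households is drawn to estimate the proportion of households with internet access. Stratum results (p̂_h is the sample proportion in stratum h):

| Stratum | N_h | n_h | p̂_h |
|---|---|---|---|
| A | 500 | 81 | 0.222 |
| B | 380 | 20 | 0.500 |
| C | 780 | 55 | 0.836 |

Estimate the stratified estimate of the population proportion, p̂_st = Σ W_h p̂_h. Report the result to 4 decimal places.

p̂_st ≈ 0.5741

N = 1660; stratum weights W_h = N_h/N.
p̂_st = Σ W_h p̂_h = (500·0.222 + 380·0.500 + 780·0.836)/1660 = 0.57414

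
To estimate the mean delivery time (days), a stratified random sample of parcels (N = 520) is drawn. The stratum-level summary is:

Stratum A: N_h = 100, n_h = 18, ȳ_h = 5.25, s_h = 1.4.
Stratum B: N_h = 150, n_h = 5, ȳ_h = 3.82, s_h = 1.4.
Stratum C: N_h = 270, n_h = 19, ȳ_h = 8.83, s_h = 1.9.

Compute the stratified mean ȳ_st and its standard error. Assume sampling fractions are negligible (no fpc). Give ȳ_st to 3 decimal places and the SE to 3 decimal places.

ȳ_st ≈ 6.696, SE ≈ 0.296

ȳ_st = Σ W_h ȳ_h = (100·5.25 + 150·3.82 + 270·8.83)/520 = 6.69635
V̂(ȳ_st) = Σ W_h² s_h²/n_h, with W_h = N_h/N and N = 520:
  stratum A: (100/520)²·1.4²/18 = 0.00402696
  stratum B: (150/520)²·1.4²/5 = 0.0326183
  stratum C: (270/520)²·1.9²/19 = 0.0512241
V̂(ȳ_st) = 0.0878694
SE(ȳ_st) = √0.0878694 = 0.296428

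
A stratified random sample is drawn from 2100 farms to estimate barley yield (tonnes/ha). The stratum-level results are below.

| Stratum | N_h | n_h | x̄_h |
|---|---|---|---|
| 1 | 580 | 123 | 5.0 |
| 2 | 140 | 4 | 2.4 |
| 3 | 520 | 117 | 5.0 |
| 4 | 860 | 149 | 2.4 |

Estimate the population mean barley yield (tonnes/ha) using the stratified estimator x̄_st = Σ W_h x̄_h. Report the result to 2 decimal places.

N = Σ N_h = 2100. Stratum weights W_h = N_h/N.
x̄_st = (580·5.0 + 140·2.4 + 520·5.0 + 860·2.4) / 2100 = 3.7619

x̄_st ≈ 3.76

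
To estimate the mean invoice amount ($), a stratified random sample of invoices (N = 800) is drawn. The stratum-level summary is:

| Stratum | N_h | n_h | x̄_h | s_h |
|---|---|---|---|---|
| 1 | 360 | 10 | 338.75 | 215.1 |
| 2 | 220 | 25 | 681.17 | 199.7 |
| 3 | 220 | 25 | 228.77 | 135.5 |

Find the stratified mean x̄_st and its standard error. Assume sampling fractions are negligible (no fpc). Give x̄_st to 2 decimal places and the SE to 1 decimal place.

x̄_st ≈ 402.67, SE ≈ 33.4

x̄_st = Σ W_h x̄_h = (360·338.75 + 220·681.17 + 220·228.77)/800 = 402.67100
V̂(x̄_st) = Σ W_h² s_h²/n_h, with W_h = N_h/N and N = 800:
  stratum 1: (360/800)²·215.1²/10 = 936.927
  stratum 2: (220/800)²·199.7²/25 = 120.637
  stratum 3: (220/800)²·135.5²/25 = 55.5398
V̂(x̄_st) = 1113.1
SE(x̄_st) = √1113.1 = 33.3632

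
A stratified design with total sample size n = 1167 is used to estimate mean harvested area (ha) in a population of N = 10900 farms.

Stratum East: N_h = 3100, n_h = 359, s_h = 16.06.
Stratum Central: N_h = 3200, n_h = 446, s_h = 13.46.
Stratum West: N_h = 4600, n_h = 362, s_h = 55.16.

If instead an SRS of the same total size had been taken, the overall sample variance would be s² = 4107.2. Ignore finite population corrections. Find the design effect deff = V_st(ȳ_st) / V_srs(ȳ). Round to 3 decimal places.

V̂(ȳ_st) = Σ W_h² s_h²/n_h, with W_h = N_h/N and N = 10900:
  stratum East: (3100/10900)²·16.06²/359 = 0.0581122
  stratum Central: (3200/10900)²·13.46²/446 = 0.0350108
  stratum West: (4600/10900)²·55.16²/362 = 1.49693
V_st = 1.59006
V_srs = s²/n = 4107.2/1167 = 3.51945
deff = V_st / V_srs = 1.59006/3.51945 = 0.4518

deff ≈ 0.452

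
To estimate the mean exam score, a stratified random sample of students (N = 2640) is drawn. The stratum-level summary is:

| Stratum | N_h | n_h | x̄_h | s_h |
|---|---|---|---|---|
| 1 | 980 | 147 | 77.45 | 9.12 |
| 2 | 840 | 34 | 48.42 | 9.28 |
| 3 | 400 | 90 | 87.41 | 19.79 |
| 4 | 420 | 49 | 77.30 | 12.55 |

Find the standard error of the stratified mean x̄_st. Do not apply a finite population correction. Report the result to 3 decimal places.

V̂(x̄_st) = Σ W_h² s_h²/n_h, with W_h = N_h/N and N = 2640:
  stratum 1: (980/2640)²·9.12²/147 = 0.077968
  stratum 2: (840/2640)²·9.28²/34 = 0.256429
  stratum 3: (400/2640)²·19.79²/90 = 0.099899
  stratum 4: (420/2640)²·12.55²/49 = 0.0813546
V̂(x̄_st) = 0.515651
SE(x̄_st) = √0.515651 = 0.718088

SE(x̄_st) ≈ 0.718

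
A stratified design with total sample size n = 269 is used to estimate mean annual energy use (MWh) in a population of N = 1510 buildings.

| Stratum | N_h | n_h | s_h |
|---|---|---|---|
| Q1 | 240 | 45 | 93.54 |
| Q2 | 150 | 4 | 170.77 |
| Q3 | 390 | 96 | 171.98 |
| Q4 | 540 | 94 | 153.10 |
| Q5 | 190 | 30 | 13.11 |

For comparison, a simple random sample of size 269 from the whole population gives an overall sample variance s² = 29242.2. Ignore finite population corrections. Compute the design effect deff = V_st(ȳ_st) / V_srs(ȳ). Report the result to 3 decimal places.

V̂(ȳ_st) = Σ W_h² s_h²/n_h, with W_h = N_h/N and N = 1510:
  stratum Q1: (240/1510)²·93.54²/45 = 4.91191
  stratum Q2: (150/1510)²·170.77²/4 = 71.9435
  stratum Q3: (390/1510)²·171.98²/96 = 20.5523
  stratum Q4: (540/1510)²·153.10²/94 = 31.8901
  stratum Q5: (190/1510)²·13.11²/30 = 0.0907063
V_st = 129.389
V_srs = s²/n = 29242.2/269 = 108.707
deff = V_st / V_srs = 129.389/108.707 = 1.1902

deff ≈ 1.190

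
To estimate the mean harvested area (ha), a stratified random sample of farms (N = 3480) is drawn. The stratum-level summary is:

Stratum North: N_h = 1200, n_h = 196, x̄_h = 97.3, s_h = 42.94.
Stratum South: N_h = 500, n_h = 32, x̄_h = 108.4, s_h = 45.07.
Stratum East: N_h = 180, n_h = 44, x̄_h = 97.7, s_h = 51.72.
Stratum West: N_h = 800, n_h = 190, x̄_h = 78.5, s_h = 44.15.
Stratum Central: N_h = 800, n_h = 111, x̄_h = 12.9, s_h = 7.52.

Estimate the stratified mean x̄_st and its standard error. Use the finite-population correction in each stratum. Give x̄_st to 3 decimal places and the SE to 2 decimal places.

x̄_st ≈ 75.191, SE ≈ 1.65

x̄_st = Σ W_h x̄_h = (1200·97.3 + 500·108.4 + 180·97.7 + 800·78.5 + 800·12.9)/3480 = 75.19138
V̂(x̄_st) = Σ W_h² (1 − n_h/N_h) s_h²/n_h, with W_h = N_h/N and N = 3480:
  stratum North: (1200/3480)²·(1 − 196/1200)·42.94²/196 = 0.935889
  stratum South: (500/3480)²·(1 − 32/500)·45.07²/32 = 1.22654
  stratum East: (180/3480)²·(1 − 44/180)·51.72²/44 = 0.12289
  stratum West: (800/3480)²·(1 − 190/800)·44.15²/190 = 0.413399
  stratum Central: (800/3480)²·(1 − 111/800)·7.52²/111 = 0.023188
V̂(x̄_st) = 2.72191
SE(x̄_st) = √2.72191 = 1.64982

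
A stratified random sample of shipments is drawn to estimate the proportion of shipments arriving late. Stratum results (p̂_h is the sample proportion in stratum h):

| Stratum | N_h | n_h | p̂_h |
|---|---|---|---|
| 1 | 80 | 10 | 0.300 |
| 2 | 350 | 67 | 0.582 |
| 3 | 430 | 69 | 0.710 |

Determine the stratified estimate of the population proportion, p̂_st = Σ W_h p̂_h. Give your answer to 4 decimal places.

p̂_st ≈ 0.6198

N = 860; stratum weights W_h = N_h/N.
p̂_st = Σ W_h p̂_h = (80·0.300 + 350·0.582 + 430·0.710)/860 = 0.61977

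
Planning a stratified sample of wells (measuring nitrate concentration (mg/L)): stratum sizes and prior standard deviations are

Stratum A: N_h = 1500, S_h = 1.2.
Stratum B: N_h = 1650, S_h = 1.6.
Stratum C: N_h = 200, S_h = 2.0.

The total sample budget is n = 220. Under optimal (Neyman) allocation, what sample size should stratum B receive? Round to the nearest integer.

120

Neyman allocation: n_h = n · N_h S_h / Σ N_i S_i, with n = 220.
  stratum A: N_h·S_h = 1500·1.2 = 1800.00
  stratum B: N_h·S_h = 1650·1.6 = 2640.00
  stratum C: N_h·S_h = 200·2.0 = 400.00
Σ N_h S_h = 4840.00
n for stratum B = 220·2640.00/4840.00 = 120.000 → 120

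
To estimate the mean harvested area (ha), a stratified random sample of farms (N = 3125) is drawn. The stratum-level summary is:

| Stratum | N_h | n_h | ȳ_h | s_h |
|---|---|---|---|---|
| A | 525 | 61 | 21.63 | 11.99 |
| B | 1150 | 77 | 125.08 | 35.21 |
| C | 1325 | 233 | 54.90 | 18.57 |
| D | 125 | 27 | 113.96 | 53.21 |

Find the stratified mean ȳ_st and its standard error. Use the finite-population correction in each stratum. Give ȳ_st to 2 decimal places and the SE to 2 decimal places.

ȳ_st = Σ W_h ȳ_h = (525·21.63 + 1150·125.08 + 1325·54.90 + 125·113.96)/3125 = 77.49928
V̂(ȳ_st) = Σ W_h² (1 − n_h/N_h) s_h²/n_h, with W_h = N_h/N and N = 3125:
  stratum A: (525/3125)²·(1 − 61/525)·11.99²/61 = 0.0587876
  stratum B: (1150/3125)²·(1 − 77/1150)·35.21²/77 = 2.03441
  stratum C: (1325/3125)²·(1 − 233/1325)·18.57²/233 = 0.219284
  stratum D: (125/3125)²·(1 − 27/125)·53.21²/27 = 0.13154
V̂(ȳ_st) = 2.44402
SE(ȳ_st) = √2.44402 = 1.56334

ȳ_st ≈ 77.50, SE ≈ 1.56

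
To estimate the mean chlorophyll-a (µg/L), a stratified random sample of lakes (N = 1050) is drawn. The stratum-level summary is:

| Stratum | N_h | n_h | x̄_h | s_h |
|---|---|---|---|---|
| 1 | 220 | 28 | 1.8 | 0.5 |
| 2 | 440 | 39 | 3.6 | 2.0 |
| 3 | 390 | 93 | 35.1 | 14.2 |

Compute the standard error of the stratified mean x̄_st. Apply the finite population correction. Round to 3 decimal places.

V̂(x̄_st) = Σ W_h² (1 − n_h/N_h) s_h²/n_h, with W_h = N_h/N and N = 1050:
  stratum 1: (220/1050)²·(1 − 28/220)·0.5²/28 = 0.00034208
  stratum 2: (440/1050)²·(1 − 39/440)·2.0²/39 = 0.016414
  stratum 3: (390/1050)²·(1 − 93/390)·14.2²/93 = 0.227791
V̂(x̄_st) = 0.244547
SE(x̄_st) = √0.244547 = 0.494517

SE(x̄_st) ≈ 0.495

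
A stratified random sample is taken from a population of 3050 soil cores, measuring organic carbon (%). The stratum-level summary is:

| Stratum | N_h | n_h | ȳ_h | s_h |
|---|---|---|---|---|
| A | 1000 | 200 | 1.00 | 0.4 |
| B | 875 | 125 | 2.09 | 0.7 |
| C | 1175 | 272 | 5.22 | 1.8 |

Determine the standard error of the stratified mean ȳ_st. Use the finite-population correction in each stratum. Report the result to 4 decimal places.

V̂(ȳ_st) = Σ W_h² (1 − n_h/N_h) s_h²/n_h, with W_h = N_h/N and N = 3050:
  stratum A: (1000/3050)²·(1 − 200/1000)·0.4²/200 = 6.87987e-05
  stratum B: (875/3050)²·(1 − 125/875)·0.7²/125 = 0.000276539
  stratum C: (1175/3050)²·(1 − 272/1175)·1.8²/272 = 0.00135863
V̂(ȳ_st) = 0.00170397
SE(ȳ_st) = √0.00170397 = 0.0412792

SE(ȳ_st) ≈ 0.0413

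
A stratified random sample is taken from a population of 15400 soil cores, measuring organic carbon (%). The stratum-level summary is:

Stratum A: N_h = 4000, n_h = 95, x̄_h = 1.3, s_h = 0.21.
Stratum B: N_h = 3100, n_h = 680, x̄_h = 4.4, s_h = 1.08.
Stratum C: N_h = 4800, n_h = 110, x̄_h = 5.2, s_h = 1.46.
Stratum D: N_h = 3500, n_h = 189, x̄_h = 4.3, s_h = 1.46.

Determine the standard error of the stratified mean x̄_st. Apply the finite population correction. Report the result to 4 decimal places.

SE(x̄_st) ≈ 0.0498

V̂(x̄_st) = Σ W_h² (1 − n_h/N_h) s_h²/n_h, with W_h = N_h/N and N = 15400:
  stratum A: (4000/15400)²·(1 − 95/4000)·0.21²/95 = 3.05742e-05
  stratum B: (3100/15400)²·(1 − 680/3100)·1.08²/680 = 5.42593e-05
  stratum C: (4800/15400)²·(1 − 110/4800)·1.46²/110 = 0.00183944
  stratum D: (3500/15400)²·(1 − 189/3500)·1.46²/189 = 0.000551099
V̂(x̄_st) = 0.00247537
SE(x̄_st) = √0.00247537 = 0.0497531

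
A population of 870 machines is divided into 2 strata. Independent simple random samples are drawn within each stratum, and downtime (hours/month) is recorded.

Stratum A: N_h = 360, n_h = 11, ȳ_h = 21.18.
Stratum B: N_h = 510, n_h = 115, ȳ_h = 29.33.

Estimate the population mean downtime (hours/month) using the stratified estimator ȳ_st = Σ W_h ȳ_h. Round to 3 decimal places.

ȳ_st ≈ 25.958

N = Σ N_h = 870. Stratum weights W_h = N_h/N.
ȳ_st = (360·21.18 + 510·29.33) / 870 = 25.95759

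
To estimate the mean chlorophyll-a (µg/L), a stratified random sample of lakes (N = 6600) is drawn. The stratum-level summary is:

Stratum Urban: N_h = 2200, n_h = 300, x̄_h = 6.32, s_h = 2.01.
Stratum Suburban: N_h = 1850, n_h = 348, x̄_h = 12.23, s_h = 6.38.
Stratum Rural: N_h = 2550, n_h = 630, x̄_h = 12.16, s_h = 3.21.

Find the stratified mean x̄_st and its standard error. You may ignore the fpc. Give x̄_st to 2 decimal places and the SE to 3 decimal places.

x̄_st ≈ 10.23, SE ≈ 0.115

x̄_st = Σ W_h x̄_h = (2200·6.32 + 1850·12.23 + 2550·12.16)/6600 = 10.23295
V̂(x̄_st) = Σ W_h² s_h²/n_h, with W_h = N_h/N and N = 6600:
  stratum Urban: (2200/6600)²·2.01²/300 = 0.00149633
  stratum Suburban: (1850/6600)²·6.38²/348 = 0.00919005
  stratum Rural: (2550/6600)²·3.21²/630 = 0.00244153
V̂(x̄_st) = 0.0131279
SE(x̄_st) = √0.0131279 = 0.114577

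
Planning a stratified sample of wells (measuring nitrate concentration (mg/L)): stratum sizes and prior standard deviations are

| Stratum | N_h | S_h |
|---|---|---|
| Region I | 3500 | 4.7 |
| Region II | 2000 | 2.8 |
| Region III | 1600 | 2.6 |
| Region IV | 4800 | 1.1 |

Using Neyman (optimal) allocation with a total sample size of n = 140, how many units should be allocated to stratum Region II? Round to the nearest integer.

25

Neyman allocation: n_h = n · N_h S_h / Σ N_i S_i, with n = 140.
  stratum Region I: N_h·S_h = 3500·4.7 = 16450.00
  stratum Region II: N_h·S_h = 2000·2.8 = 5600.00
  stratum Region III: N_h·S_h = 1600·2.6 = 4160.00
  stratum Region IV: N_h·S_h = 4800·1.1 = 5280.00
Σ N_h S_h = 31490.00
n for stratum Region II = 140·5600.00/31490.00 = 24.897 → 25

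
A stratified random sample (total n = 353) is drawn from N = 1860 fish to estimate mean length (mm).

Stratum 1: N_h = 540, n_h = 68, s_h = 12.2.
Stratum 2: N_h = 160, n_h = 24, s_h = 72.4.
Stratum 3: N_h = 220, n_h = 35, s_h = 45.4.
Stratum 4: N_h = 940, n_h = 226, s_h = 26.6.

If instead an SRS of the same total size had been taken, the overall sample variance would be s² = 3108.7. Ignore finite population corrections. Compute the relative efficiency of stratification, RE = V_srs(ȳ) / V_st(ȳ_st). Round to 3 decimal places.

RE ≈ 2.572

V̂(ȳ_st) = Σ W_h² s_h²/n_h, with W_h = N_h/N and N = 1860:
  stratum 1: (540/1860)²·12.2²/68 = 0.18449
  stratum 2: (160/1860)²·72.4²/24 = 1.61614
  stratum 3: (220/1860)²·45.4²/35 = 0.823878
  stratum 4: (940/1860)²·26.6²/226 = 0.799622
V_st = 3.42413
V_srs = s²/n = 3108.7/353 = 8.80652
Relative efficiency = V_srs / V_st = 8.80652/3.42413 = 2.5719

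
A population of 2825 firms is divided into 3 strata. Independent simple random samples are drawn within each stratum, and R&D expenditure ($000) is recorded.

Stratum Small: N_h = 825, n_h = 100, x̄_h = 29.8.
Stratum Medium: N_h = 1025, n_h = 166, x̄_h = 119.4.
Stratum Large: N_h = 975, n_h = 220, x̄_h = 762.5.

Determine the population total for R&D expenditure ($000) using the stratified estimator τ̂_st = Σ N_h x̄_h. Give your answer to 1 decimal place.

τ̂_st = Σ N_h x̄_h = 825·29.8 + 1025·119.4 + 975·762.5 = 890407.5

τ̂_st ≈ 890407.5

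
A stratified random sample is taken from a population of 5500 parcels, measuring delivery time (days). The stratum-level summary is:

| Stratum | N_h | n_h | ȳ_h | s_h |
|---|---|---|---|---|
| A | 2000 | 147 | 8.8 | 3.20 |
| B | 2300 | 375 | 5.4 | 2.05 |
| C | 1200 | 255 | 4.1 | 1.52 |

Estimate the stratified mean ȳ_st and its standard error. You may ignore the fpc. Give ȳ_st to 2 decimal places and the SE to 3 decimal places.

ȳ_st ≈ 6.35, SE ≈ 0.108

ȳ_st = Σ W_h ȳ_h = (2000·8.8 + 2300·5.4 + 1200·4.1)/5500 = 6.35273
V̂(ȳ_st) = Σ W_h² s_h²/n_h, with W_h = N_h/N and N = 5500:
  stratum A: (2000/5500)²·3.20²/147 = 0.00921122
  stratum B: (2300/5500)²·2.05²/375 = 0.00195978
  stratum C: (1200/5500)²·1.52²/255 = 0.000431305
V̂(ȳ_st) = 0.0116023
SE(ȳ_st) = √0.0116023 = 0.107714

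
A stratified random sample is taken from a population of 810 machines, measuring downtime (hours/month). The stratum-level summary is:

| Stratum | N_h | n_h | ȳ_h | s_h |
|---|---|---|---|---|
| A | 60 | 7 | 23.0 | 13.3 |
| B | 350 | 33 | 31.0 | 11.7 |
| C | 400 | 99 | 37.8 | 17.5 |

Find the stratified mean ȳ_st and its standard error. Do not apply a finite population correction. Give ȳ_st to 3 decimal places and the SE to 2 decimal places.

ȳ_st ≈ 33.765, SE ≈ 1.29

ȳ_st = Σ W_h ȳ_h = (60·23.0 + 350·31.0 + 400·37.8)/810 = 33.76543
V̂(ȳ_st) = Σ W_h² s_h²/n_h, with W_h = N_h/N and N = 810:
  stratum A: (60/810)²·13.3²/7 = 0.138656
  stratum B: (350/810)²·11.7²/33 = 0.774504
  stratum C: (400/810)²·17.5²/99 = 0.754381
V̂(ȳ_st) = 1.66754
SE(ȳ_st) = √1.66754 = 1.29133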